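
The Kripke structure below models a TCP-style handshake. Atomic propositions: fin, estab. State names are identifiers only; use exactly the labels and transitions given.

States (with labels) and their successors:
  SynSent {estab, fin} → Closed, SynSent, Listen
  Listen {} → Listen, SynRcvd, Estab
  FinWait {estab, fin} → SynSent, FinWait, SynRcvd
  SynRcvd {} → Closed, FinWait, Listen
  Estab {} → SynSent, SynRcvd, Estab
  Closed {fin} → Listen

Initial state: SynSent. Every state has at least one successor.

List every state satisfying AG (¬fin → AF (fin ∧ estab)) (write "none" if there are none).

none

States satisfying ¬fin → AF (fin ∧ estab): {SynSent, FinWait, Closed}.
States satisfying AG (¬fin → AF (fin ∧ estab)): ∅.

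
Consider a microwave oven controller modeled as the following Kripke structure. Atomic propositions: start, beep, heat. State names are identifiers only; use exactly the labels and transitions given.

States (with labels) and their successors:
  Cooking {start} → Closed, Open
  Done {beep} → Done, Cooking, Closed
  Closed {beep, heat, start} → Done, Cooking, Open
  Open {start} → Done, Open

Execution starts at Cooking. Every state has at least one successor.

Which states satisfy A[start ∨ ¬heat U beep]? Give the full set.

States satisfying start ∨ ¬heat: {Cooking, Done, Closed, Open}.
States satisfying beep: {Done, Closed}.
States satisfying A[start ∨ ¬heat U beep]: {Done, Closed}.

{Done, Closed}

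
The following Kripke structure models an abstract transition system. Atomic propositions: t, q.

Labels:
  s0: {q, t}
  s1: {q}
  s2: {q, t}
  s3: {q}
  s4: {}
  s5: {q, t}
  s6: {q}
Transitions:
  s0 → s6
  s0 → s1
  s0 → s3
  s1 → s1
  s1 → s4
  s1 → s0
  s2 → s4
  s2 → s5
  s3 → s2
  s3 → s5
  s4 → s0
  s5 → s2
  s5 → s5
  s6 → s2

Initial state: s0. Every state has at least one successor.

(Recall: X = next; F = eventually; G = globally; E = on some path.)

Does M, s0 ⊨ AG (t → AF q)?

Satisfied

States satisfying t → AF q: {s0, s1, s2, s3, s4, s5, s6}.
States satisfying AG (t → AF q): {s0, s1, s2, s3, s4, s5, s6}.
Every state reachable from s0 satisfies t → AF q.
s0 ∈ Sat(AG (t → AF q)).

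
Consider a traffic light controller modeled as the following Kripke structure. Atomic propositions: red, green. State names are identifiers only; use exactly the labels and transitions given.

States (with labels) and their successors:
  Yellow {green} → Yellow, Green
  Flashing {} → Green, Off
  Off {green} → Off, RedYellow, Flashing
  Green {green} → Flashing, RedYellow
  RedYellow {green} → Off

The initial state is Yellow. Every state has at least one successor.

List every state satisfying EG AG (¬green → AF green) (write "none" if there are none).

{Yellow, Flashing, Off, Green, RedYellow}

States satisfying AG (¬green → AF green): {Yellow, Flashing, Off, Green, RedYellow}.
States satisfying EG AG (¬green → AF green): {Yellow, Flashing, Off, Green, RedYellow}.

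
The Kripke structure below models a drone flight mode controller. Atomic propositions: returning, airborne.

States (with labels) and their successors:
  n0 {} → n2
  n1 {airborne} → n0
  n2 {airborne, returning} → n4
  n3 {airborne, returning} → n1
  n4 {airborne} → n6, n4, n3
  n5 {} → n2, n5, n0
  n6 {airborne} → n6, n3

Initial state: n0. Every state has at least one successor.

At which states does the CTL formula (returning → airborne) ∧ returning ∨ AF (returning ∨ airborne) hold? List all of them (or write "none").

{n0, n1, n2, n3, n4, n6}

States satisfying returning → airborne: {n0, n1, n2, n3, n4, n5, n6}.
States satisfying (returning → airborne) ∧ returning: {n2, n3}.
States satisfying returning ∨ airborne: {n1, n2, n3, n4, n6}.
States satisfying AF (returning ∨ airborne): {n0, n1, n2, n3, n4, n6}.
States satisfying (returning → airborne) ∧ returning ∨ AF (returning ∨ airborne): {n0, n1, n2, n3, n4, n6}.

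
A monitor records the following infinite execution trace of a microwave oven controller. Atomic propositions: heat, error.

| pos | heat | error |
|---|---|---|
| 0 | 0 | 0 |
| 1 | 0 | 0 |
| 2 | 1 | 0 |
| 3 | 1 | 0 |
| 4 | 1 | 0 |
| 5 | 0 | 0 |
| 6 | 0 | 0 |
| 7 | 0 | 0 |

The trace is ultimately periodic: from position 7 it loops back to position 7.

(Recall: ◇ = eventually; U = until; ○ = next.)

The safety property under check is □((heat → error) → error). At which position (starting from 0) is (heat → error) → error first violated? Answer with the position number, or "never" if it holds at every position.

At position 0 the labels are {}, so (heat → error) → error is false there. This is the first violation.

0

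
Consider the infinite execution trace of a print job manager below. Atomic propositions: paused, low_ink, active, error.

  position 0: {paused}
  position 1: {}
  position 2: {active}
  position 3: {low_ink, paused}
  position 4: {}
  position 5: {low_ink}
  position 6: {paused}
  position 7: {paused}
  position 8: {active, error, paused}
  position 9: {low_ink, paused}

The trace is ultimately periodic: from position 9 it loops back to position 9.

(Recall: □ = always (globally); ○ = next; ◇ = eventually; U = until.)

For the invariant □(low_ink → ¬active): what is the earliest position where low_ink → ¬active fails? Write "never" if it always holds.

low_ink → ¬active holds at every position 0..9, and those are all the positions the trace ever visits, so the invariant □(low_ink → ¬active) is never violated.

never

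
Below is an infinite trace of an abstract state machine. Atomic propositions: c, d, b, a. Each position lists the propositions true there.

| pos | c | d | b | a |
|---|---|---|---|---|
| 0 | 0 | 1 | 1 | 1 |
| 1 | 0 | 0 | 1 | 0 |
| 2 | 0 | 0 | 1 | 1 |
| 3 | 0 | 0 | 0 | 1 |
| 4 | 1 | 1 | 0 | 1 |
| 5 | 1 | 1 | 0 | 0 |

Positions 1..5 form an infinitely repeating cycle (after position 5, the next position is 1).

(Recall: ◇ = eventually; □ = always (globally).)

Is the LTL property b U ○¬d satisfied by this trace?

Holds

Walking from position 0: ○¬d first holds at position 0, and b holds at every earlier position along the way, so b U ○¬d holds.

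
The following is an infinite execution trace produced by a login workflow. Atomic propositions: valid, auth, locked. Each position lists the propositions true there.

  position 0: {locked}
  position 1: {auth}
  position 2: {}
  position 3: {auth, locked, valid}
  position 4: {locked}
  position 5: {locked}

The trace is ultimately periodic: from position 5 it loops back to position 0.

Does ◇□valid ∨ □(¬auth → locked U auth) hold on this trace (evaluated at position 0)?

Does not hold

□valid is false at every position 0..5, so it never becomes true and ◇□valid fails.
¬auth → locked U auth must hold at every position from 0 onward. It fails at position 2, so □(¬auth → locked U auth) is false.
Positions where ¬auth holds: 0, 2, 4, 5.
Check locked U auth at each: 0→ok, 2→fails, 4→ok, 5→ok.
At position 0: ◇□valid is false; □(¬auth → locked U auth) is false; so ◇□valid ∨ □(¬auth → locked U auth) is false.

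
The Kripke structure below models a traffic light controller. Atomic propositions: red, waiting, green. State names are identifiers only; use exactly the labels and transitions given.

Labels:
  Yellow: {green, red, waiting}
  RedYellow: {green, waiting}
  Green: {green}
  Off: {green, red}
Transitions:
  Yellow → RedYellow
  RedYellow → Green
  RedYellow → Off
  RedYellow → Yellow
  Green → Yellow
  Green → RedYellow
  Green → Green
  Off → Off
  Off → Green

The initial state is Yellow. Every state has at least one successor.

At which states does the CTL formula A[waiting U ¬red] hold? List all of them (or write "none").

States satisfying waiting: {Yellow, RedYellow}.
States satisfying ¬red: {RedYellow, Green}.
States satisfying A[waiting U ¬red]: {Yellow, RedYellow, Green}.

{Yellow, RedYellow, Green}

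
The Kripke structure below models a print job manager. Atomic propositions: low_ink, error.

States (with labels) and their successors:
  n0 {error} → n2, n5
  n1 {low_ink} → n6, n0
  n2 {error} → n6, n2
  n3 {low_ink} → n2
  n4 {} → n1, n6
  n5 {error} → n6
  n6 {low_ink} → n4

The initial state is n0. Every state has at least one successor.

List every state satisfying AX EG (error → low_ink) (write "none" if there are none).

{n4, n5, n6}

States satisfying EG (error → low_ink): {n1, n4, n6}.
States satisfying AX EG (error → low_ink): {n4, n5, n6}.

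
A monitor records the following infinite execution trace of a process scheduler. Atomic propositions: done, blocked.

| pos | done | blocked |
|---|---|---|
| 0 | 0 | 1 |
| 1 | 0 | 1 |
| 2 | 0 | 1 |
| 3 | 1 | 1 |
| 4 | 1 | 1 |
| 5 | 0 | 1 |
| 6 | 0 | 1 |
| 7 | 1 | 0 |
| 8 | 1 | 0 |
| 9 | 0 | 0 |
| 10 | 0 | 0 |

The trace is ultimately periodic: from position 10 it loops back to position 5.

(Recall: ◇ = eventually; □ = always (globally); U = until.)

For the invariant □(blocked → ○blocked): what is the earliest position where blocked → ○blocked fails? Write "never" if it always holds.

6

Check blocked → ○blocked at each position in order: 0 ✓, 1 ✓, 2 ✓, 3 ✓, 4 ✓, 5 ✓.
At position 6 the labels are {blocked} and the next position 7 has {done}, so blocked → ○blocked is false there. This is the first violation.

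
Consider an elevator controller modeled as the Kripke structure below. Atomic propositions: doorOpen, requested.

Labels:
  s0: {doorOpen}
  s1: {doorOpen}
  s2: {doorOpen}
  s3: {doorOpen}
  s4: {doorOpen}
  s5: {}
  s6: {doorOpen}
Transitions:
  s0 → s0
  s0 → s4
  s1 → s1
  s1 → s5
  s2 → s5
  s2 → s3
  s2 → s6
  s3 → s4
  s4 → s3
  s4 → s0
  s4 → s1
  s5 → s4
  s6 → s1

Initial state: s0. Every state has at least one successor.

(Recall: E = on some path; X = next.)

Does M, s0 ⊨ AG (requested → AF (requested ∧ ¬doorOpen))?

States satisfying requested → AF (requested ∧ ¬doorOpen): {s0, s1, s2, s3, s4, s5, s6}.
States satisfying AG (requested → AF (requested ∧ ¬doorOpen)): {s0, s1, s2, s3, s4, s5, s6}.
Every state reachable from s0 satisfies requested → AF (requested ∧ ¬doorOpen).
s0 ∈ Sat(AG (requested → AF (requested ∧ ¬doorOpen))).

Yes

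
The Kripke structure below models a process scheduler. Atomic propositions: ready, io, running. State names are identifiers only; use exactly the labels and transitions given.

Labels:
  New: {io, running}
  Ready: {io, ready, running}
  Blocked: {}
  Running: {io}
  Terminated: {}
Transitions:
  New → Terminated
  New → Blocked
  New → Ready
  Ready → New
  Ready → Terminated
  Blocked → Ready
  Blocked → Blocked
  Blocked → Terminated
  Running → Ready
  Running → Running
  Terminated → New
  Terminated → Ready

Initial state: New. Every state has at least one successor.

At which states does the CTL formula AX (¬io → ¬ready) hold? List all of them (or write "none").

States satisfying ¬io → ¬ready: {New, Ready, Blocked, Running, Terminated}.
States satisfying AX (¬io → ¬ready): {New, Ready, Blocked, Running, Terminated}.

{New, Ready, Blocked, Running, Terminated}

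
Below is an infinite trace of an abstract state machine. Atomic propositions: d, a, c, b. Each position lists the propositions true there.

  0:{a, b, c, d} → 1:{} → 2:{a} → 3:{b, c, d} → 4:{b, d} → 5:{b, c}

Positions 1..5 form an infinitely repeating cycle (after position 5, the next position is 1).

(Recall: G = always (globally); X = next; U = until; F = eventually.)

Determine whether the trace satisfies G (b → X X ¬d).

Yes

b → X X ¬d holds at every position 0..5, and those are all positions ever visited, so G (b → X X ¬d) holds.
Positions where b holds: 0, 3, 4, 5.
Check X X ¬d at each: 0→ok, 3→ok, 4→ok, 5→ok.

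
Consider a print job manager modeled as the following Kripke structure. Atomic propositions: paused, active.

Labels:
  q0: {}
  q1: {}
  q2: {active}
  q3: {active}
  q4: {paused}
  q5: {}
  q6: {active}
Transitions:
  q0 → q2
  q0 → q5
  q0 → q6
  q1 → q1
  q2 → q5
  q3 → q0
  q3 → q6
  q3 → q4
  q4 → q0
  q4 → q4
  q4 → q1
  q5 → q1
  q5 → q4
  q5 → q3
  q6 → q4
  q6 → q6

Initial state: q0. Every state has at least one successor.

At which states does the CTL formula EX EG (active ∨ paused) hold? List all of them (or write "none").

{q0, q3, q4, q5, q6}

States satisfying EG (active ∨ paused): {q3, q4, q6}.
States satisfying EX EG (active ∨ paused): {q0, q3, q4, q5, q6}.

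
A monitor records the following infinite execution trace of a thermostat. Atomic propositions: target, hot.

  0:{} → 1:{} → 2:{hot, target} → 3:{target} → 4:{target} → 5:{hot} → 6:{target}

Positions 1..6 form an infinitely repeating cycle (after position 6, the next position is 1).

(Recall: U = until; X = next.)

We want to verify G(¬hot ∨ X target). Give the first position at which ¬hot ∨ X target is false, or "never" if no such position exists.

never

¬hot ∨ X target holds at every position 0..6, and those are all the positions the trace ever visits, so the invariant G(¬hot ∨ X target) is never violated.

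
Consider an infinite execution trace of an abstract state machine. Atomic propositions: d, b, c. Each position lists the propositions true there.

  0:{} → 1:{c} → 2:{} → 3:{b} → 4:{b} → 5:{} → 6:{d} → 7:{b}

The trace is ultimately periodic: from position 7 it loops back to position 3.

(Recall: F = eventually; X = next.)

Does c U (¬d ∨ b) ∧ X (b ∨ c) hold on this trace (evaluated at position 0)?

Walking from position 0: ¬d ∨ b first holds at position 0, and c holds at every earlier position along the way, so c U (¬d ∨ b) holds.
The position after 0 is 1; b ∨ c is true there.
At position 0: c U (¬d ∨ b) is true; X (b ∨ c) is true; so c U (¬d ∨ b) ∧ X (b ∨ c) is true.

Holds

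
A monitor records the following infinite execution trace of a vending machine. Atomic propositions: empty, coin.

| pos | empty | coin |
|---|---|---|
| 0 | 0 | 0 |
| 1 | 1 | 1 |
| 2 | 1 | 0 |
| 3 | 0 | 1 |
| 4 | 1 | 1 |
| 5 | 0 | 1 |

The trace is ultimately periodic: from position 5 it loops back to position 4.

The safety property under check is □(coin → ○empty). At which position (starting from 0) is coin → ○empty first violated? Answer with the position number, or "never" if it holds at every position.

Check coin → ○empty at each position in order: 0 ✓, 1 ✓, 2 ✓, 3 ✓.
At position 4 the labels are {coin, empty} and the next position 5 has {coin}, so coin → ○empty is false there. This is the first violation.

4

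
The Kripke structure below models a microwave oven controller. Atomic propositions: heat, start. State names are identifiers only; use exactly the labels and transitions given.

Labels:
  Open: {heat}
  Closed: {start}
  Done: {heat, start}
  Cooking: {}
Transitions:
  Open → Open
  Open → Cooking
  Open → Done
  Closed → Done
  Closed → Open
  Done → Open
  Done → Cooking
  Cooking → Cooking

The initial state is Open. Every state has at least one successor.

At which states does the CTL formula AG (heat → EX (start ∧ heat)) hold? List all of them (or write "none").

States satisfying heat → EX (start ∧ heat): {Open, Closed, Cooking}.
States satisfying AG (heat → EX (start ∧ heat)): {Cooking}.

{Cooking}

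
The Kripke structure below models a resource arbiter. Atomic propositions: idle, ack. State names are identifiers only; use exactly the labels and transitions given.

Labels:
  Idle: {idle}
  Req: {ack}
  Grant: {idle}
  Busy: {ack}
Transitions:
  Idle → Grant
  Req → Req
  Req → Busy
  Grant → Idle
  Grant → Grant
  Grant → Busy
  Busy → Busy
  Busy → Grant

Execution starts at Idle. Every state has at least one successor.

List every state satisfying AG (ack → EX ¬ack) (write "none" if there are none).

{Idle, Grant, Busy}

States satisfying ack → EX ¬ack: {Idle, Grant, Busy}.
States satisfying AG (ack → EX ¬ack): {Idle, Grant, Busy}.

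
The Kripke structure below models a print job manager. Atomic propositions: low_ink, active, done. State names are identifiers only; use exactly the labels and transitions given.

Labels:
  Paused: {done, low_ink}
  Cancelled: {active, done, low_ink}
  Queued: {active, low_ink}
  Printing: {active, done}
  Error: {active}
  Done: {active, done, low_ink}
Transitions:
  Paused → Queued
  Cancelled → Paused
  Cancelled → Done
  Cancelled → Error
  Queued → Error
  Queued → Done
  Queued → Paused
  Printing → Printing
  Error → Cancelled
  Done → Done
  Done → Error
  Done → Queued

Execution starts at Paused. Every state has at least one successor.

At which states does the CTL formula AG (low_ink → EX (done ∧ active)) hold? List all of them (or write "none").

States satisfying low_ink → EX (done ∧ active): {Cancelled, Queued, Printing, Error, Done}.
States satisfying AG (low_ink → EX (done ∧ active)): {Printing}.

{Printing}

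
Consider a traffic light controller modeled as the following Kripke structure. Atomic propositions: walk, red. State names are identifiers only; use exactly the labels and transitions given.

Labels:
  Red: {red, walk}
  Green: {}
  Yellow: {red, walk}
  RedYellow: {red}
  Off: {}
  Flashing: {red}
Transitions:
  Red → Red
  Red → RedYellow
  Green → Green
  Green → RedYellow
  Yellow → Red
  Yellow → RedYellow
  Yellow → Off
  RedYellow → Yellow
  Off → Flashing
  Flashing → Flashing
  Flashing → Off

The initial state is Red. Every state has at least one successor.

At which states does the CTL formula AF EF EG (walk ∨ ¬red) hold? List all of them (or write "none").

{Red, Green, Yellow, RedYellow}

States satisfying EF EG (walk ∨ ¬red): {Red, Green, Yellow, RedYellow}.
States satisfying AF EF EG (walk ∨ ¬red): {Red, Green, Yellow, RedYellow}.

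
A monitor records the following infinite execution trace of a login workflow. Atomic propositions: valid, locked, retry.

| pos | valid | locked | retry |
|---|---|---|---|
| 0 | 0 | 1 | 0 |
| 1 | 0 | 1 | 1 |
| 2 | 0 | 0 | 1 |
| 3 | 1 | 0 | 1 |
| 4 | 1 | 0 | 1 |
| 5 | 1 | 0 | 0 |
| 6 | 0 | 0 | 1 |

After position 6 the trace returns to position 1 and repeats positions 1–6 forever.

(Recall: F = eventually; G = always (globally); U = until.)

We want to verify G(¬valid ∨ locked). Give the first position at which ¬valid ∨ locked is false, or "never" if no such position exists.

3

Check ¬valid ∨ locked at each position in order: 0 ✓, 1 ✓, 2 ✓.
At position 3 the labels are {retry, valid}, so ¬valid ∨ locked is false there. This is the first violation.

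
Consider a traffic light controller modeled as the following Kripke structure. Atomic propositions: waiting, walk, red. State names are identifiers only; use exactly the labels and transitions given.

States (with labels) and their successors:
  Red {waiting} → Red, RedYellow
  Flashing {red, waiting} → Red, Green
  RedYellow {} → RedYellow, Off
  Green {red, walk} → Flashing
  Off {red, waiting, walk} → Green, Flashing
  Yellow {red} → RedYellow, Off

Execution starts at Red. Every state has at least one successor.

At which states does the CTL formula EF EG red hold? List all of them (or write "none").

{Red, Flashing, RedYellow, Green, Off, Yellow}

States satisfying EG red: {Flashing, Green, Off, Yellow}.
States satisfying EF EG red: {Red, Flashing, RedYellow, Green, Off, Yellow}.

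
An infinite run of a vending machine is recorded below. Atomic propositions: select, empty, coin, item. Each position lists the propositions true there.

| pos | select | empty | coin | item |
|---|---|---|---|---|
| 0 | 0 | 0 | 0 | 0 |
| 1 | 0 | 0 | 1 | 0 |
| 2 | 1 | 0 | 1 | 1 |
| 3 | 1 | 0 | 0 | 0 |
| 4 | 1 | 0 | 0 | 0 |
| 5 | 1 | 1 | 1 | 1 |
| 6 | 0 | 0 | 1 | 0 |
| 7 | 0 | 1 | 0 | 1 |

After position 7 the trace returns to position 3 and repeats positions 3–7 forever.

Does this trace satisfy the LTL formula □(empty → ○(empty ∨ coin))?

No

empty → ○(empty ∨ coin) must hold at every position from 0 onward. It fails at position 7, so □(empty → ○(empty ∨ coin)) is false.
Positions where empty holds: 5, 7.
Check ○(empty ∨ coin) at each: 5→ok, 7→fails.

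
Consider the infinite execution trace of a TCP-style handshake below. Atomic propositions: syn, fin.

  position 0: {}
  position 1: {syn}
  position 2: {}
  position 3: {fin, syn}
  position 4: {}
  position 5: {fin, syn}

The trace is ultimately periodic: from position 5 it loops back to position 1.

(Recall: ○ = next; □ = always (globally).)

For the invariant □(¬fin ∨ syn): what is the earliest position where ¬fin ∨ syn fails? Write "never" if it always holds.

never

¬fin ∨ syn holds at every position 0..5, and those are all the positions the trace ever visits, so the invariant □(¬fin ∨ syn) is never violated.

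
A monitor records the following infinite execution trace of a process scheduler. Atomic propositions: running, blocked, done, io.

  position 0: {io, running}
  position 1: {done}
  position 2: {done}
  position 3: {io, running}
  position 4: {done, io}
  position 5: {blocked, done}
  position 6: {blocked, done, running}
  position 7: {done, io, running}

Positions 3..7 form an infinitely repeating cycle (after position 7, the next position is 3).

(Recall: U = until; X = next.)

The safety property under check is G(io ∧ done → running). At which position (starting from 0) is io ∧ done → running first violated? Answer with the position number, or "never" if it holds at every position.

4

Check io ∧ done → running at each position in order: 0 ✓, 1 ✓, 2 ✓, 3 ✓.
At position 4 the labels are {done, io}, so io ∧ done → running is false there. This is the first violation.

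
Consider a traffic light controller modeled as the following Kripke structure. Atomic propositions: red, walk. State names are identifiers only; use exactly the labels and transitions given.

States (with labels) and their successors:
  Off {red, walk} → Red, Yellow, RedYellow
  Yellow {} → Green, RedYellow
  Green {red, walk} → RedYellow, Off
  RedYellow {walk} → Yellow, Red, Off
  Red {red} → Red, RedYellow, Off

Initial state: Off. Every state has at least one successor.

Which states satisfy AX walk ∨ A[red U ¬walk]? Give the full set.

States satisfying walk: {Off, Green, RedYellow}.
States satisfying AX walk: {Yellow, Green}.
States satisfying red: {Off, Green, Red}.
States satisfying ¬walk: {Yellow, Red}.
States satisfying A[red U ¬walk]: {Yellow, Red}.
States satisfying AX walk ∨ A[red U ¬walk]: {Yellow, Green, Red}.

{Yellow, Green, Red}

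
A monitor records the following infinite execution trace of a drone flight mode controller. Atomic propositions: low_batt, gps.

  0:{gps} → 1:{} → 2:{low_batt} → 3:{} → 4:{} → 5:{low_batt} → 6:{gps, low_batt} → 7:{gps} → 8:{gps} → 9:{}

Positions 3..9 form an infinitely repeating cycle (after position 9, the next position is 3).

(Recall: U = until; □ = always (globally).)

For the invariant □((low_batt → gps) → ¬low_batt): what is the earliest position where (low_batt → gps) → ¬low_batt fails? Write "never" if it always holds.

6

Check (low_batt → gps) → ¬low_batt at each position in order: 0 ✓, 1 ✓, 2 ✓, 3 ✓, 4 ✓, 5 ✓.
At position 6 the labels are {gps, low_batt}, so (low_batt → gps) → ¬low_batt is false there. This is the first violation.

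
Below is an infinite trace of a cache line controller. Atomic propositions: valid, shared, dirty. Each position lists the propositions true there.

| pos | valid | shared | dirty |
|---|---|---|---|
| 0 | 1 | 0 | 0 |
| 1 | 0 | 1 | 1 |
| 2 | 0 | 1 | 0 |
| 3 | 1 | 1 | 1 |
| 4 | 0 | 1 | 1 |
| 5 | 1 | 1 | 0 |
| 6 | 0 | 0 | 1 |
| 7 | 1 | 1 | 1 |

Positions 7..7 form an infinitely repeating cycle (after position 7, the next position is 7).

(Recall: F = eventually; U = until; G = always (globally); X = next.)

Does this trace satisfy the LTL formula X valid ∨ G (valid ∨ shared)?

The position after 0 is 1; valid is false there.
valid ∨ shared must hold at every position from 0 onward. It fails at position 6, so G (valid ∨ shared) is false.
At position 0: X valid is false; G (valid ∨ shared) is false; so X valid ∨ G (valid ∨ shared) is false.

Violated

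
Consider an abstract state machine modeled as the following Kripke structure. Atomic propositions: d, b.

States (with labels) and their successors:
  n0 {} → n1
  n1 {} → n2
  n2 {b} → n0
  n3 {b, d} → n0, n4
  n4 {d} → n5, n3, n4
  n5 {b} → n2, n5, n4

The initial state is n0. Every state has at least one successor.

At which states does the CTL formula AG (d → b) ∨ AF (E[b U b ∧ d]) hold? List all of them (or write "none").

{n0, n1, n2, n3}

States satisfying d → b: {n0, n1, n2, n3, n5}.
States satisfying AG (d → b): {n0, n1, n2}.
States satisfying E[b U b ∧ d]: {n3}.
States satisfying AF (E[b U b ∧ d]): {n3}.
States satisfying AG (d → b) ∨ AF (E[b U b ∧ d]): {n0, n1, n2, n3}.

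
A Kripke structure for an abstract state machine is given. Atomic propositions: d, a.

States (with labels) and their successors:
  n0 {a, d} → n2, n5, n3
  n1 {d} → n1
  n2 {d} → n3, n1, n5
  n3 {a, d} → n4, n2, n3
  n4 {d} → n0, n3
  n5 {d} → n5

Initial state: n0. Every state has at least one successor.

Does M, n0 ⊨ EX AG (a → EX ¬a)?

States satisfying AG (a → EX ¬a): {n0, n1, n2, n3, n4, n5}.
States satisfying EX AG (a → EX ¬a): {n0, n1, n2, n3, n4, n5}.
n0 ∈ Sat(EX AG (a → EX ¬a)).

Holds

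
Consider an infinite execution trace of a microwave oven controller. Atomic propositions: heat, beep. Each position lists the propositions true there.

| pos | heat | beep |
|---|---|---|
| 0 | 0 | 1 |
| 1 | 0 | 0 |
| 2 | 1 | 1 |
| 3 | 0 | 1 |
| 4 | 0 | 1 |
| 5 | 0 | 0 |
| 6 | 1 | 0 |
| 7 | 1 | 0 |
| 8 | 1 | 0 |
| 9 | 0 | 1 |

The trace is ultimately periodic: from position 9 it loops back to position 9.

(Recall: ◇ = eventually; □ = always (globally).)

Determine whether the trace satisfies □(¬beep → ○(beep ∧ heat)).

¬beep → ○(beep ∧ heat) must hold at every position from 0 onward. It fails at position 5, so □(¬beep → ○(beep ∧ heat)) is false.
Positions where ¬beep holds: 1, 5, 6, 7, 8.
Check ○(beep ∧ heat) at each: 1→ok, 5→fails, 6→fails, 7→fails, 8→fails.

Violated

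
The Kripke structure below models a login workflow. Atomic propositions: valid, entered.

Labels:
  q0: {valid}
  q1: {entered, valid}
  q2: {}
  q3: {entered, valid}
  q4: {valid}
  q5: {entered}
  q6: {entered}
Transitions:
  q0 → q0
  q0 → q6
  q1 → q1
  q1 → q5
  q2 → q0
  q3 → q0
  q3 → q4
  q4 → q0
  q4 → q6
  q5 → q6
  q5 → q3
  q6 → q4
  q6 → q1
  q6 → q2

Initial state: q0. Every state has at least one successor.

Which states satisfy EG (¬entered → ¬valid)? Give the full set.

States satisfying ¬entered → ¬valid: {q1, q2, q3, q5, q6}.
States satisfying EG (¬entered → ¬valid): {q1, q5, q6}.

{q1, q5, q6}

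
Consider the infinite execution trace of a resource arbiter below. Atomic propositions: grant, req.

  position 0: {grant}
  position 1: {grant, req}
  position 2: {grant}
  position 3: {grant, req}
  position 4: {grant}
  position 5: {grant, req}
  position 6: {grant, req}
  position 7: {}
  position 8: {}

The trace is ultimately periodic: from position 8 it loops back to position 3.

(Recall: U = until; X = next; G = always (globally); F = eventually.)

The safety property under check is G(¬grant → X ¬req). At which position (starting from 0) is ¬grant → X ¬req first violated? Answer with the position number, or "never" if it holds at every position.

Check ¬grant → X ¬req at each position in order: 0 ✓, 1 ✓, 2 ✓, 3 ✓, 4 ✓, 5 ✓, 6 ✓, 7 ✓.
At position 8 the labels are {} and the next position 3 has {grant, req}, so ¬grant → X ¬req is false there. This is the first violation.

8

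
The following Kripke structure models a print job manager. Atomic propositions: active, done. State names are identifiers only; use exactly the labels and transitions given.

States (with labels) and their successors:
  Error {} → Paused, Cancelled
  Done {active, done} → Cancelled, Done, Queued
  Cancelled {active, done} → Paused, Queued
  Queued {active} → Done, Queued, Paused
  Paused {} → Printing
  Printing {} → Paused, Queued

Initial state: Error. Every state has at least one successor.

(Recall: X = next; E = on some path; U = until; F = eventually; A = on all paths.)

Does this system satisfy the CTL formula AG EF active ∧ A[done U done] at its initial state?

States satisfying EF active: {Error, Done, Cancelled, Queued, Paused, Printing}.
States satisfying AG EF active: {Error, Done, Cancelled, Queued, Paused, Printing}.
States satisfying done: {Done, Cancelled}.
States satisfying A[done U done]: {Done, Cancelled}.
States satisfying AG EF active ∧ A[done U done]: {Done, Cancelled}.
Error ∉ Sat(AG EF active ∧ A[done U done]).

Violated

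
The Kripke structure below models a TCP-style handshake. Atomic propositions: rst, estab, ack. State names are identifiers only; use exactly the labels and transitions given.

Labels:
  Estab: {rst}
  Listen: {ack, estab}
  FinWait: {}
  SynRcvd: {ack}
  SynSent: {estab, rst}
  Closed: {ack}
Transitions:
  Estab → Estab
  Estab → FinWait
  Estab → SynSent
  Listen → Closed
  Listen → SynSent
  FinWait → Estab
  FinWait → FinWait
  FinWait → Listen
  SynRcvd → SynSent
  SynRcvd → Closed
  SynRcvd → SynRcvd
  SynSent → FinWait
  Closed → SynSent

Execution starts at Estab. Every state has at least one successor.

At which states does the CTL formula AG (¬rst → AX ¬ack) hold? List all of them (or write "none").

States satisfying ¬rst → AX ¬ack: {Estab, SynSent, Closed}.
States satisfying AG (¬rst → AX ¬ack): ∅.

none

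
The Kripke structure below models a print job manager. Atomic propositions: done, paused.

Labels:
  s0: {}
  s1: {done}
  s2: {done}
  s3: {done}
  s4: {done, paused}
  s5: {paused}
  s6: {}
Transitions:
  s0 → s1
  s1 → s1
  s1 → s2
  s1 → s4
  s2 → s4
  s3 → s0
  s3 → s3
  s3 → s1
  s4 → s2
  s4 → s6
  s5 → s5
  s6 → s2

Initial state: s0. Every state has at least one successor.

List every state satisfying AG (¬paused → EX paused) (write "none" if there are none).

{s5}

States satisfying ¬paused → EX paused: {s1, s2, s4, s5}.
States satisfying AG (¬paused → EX paused): {s5}.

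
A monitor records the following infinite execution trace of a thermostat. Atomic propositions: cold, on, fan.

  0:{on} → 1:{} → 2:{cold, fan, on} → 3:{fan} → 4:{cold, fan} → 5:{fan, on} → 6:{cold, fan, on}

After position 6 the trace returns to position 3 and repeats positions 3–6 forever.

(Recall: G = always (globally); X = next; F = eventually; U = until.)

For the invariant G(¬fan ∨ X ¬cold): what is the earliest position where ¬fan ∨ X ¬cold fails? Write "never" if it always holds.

3

Check ¬fan ∨ X ¬cold at each position in order: 0 ✓, 1 ✓, 2 ✓.
At position 3 the labels are {fan} and the next position 4 has {cold, fan}, so ¬fan ∨ X ¬cold is false there. This is the first violation.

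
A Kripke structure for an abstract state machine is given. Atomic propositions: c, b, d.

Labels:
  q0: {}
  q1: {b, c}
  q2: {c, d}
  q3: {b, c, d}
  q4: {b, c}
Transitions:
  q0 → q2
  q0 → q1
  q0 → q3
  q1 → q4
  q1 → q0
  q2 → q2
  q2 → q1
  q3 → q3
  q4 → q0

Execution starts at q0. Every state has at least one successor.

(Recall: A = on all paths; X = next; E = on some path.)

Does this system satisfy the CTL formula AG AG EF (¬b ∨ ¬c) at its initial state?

No

States satisfying AG EF (¬b ∨ ¬c): ∅.
States satisfying AG AG EF (¬b ∨ ¬c): ∅.
q0 is reachable from q0 and violates AG EF (¬b ∨ ¬c), so AG fails at q0.
q0 ∉ Sat(AG AG EF (¬b ∨ ¬c)).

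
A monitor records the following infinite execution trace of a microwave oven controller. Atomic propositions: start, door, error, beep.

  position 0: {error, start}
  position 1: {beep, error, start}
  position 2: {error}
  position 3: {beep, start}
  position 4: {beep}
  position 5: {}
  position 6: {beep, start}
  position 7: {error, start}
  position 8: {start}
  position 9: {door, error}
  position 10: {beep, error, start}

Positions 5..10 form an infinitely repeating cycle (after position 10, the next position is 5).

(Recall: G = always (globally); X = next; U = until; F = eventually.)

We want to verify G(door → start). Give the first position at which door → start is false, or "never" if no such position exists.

Check door → start at each position in order: 0 ✓, 1 ✓, 2 ✓, 3 ✓, 4 ✓, 5 ✓, 6 ✓, 7 ✓, 8 ✓.
At position 9 the labels are {door, error}, so door → start is false there. This is the first violation.

9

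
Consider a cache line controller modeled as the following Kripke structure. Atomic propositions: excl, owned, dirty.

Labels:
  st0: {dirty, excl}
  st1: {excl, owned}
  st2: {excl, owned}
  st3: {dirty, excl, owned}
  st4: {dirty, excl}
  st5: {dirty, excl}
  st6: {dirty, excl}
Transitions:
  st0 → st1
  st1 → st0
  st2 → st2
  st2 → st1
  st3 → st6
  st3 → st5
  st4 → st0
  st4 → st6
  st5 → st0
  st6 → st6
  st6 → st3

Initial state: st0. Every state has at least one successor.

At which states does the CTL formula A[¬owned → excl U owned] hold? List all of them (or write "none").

States satisfying ¬owned → excl: {st0, st1, st2, st3, st4, st5, st6}.
States satisfying owned: {st1, st2, st3}.
States satisfying A[¬owned → excl U owned]: {st0, st1, st2, st3, st5}.

{st0, st1, st2, st3, st5}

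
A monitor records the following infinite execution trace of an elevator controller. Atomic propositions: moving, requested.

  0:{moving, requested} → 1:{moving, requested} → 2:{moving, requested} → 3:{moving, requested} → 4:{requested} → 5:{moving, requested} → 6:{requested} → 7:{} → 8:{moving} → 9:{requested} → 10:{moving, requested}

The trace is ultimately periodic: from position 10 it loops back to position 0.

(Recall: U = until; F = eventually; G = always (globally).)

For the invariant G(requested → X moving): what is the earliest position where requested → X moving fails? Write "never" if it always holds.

3

Check requested → X moving at each position in order: 0 ✓, 1 ✓, 2 ✓.
At position 3 the labels are {moving, requested} and the next position 4 has {requested}, so requested → X moving is false there. This is the first violation.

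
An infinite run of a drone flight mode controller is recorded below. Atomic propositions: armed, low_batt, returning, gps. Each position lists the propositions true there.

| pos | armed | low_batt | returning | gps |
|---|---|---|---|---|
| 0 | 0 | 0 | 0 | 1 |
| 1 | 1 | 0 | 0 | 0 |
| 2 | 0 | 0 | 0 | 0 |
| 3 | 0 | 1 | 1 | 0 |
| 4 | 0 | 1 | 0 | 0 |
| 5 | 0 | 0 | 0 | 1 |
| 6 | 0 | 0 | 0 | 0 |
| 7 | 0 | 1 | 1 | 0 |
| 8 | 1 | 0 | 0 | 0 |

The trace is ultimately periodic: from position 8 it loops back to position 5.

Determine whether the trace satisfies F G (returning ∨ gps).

G (returning ∨ gps) is false at every position 0..8, so it never becomes true and F G (returning ∨ gps) fails.

Does not hold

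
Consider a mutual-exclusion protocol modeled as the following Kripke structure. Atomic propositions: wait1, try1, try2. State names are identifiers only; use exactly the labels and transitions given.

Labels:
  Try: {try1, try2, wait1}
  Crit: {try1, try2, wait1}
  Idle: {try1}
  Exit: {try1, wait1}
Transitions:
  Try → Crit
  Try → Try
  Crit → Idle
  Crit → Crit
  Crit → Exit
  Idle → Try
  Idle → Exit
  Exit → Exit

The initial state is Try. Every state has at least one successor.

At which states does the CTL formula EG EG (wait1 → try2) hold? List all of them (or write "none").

States satisfying EG (wait1 → try2): {Try, Crit, Idle}.
States satisfying EG EG (wait1 → try2): {Try, Crit, Idle}.

{Try, Crit, Idle}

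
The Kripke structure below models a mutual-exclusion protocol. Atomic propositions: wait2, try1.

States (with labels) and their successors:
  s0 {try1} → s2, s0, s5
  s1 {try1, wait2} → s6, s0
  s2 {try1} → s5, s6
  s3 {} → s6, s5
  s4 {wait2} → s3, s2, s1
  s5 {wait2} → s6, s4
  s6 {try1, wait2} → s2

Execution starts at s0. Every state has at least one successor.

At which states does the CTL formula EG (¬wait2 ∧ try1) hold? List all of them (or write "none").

States satisfying ¬wait2 ∧ try1: {s0, s2}.
States satisfying EG (¬wait2 ∧ try1): {s0}.

{s0}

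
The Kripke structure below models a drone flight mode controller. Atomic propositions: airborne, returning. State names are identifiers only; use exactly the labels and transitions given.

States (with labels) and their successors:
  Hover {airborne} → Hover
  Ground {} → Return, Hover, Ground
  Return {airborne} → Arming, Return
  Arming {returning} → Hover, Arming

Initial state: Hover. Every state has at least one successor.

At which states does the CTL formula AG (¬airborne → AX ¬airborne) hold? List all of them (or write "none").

{Hover}

States satisfying ¬airborne → AX ¬airborne: {Hover, Return}.
States satisfying AG (¬airborne → AX ¬airborne): {Hover}.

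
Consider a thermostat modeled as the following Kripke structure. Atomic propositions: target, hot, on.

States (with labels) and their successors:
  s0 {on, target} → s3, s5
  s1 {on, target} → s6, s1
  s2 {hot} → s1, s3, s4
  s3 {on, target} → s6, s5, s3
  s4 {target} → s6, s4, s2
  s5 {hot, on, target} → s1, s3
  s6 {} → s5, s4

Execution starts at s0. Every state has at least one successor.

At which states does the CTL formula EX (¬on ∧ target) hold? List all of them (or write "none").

States satisfying ¬on ∧ target: {s4}.
States satisfying EX (¬on ∧ target): {s2, s4, s6}.

{s2, s4, s6}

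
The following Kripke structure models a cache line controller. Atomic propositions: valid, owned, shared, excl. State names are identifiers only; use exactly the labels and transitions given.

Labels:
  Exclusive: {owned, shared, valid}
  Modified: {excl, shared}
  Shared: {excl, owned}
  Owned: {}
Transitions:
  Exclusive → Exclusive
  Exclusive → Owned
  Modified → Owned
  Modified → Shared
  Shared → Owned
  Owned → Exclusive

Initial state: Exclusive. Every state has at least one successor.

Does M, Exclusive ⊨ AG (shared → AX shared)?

States satisfying shared → AX shared: {Shared, Owned}.
States satisfying AG (shared → AX shared): ∅.
Exclusive is reachable from Exclusive and violates shared → AX shared, so AG fails at Exclusive.
Exclusive ∉ Sat(AG (shared → AX shared)).

Does not hold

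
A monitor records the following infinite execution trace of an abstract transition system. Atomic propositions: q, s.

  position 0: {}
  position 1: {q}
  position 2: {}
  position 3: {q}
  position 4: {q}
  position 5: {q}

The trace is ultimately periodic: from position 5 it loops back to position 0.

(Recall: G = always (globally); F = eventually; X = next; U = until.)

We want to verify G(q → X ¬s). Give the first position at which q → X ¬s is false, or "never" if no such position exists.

never

q → X ¬s holds at every position 0..5, and those are all the positions the trace ever visits, so the invariant G(q → X ¬s) is never violated.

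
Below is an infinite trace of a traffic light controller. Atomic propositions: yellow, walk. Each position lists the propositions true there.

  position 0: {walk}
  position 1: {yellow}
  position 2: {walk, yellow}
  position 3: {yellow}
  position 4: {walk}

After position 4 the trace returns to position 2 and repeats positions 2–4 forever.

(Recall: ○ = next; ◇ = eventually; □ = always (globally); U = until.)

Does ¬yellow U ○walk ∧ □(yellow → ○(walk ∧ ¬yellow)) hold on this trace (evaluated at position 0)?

Walking from position 0: ○walk first holds at position 1, and ¬yellow holds at every earlier position along the way, so ¬yellow U ○walk holds.
yellow → ○(walk ∧ ¬yellow) must hold at every position from 0 onward. It fails at position 1, so □(yellow → ○(walk ∧ ¬yellow)) is false.
Positions where yellow holds: 1, 2, 3.
Check ○(walk ∧ ¬yellow) at each: 1→fails, 2→fails, 3→ok.
At position 0: ¬yellow U ○walk is true; □(yellow → ○(walk ∧ ¬yellow)) is false; so ¬yellow U ○walk ∧ □(yellow → ○(walk ∧ ¬yellow)) is false.

Does not hold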